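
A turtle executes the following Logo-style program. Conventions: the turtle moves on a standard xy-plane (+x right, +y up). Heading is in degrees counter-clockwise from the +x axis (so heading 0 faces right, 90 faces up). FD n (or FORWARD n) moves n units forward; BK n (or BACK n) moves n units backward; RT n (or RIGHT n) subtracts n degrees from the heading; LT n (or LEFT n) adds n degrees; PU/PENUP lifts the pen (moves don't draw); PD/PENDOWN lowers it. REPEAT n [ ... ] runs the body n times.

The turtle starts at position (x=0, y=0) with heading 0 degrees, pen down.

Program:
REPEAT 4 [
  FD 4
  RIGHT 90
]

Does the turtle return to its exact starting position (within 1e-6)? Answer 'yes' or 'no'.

Executing turtle program step by step:
Start: pos=(0,0), heading=0, pen down
REPEAT 4 [
  -- iteration 1/4 --
  FD 4: (0,0) -> (4,0) [heading=0, draw]
  RT 90: heading 0 -> 270
  -- iteration 2/4 --
  FD 4: (4,0) -> (4,-4) [heading=270, draw]
  RT 90: heading 270 -> 180
  -- iteration 3/4 --
  FD 4: (4,-4) -> (0,-4) [heading=180, draw]
  RT 90: heading 180 -> 90
  -- iteration 4/4 --
  FD 4: (0,-4) -> (0,0) [heading=90, draw]
  RT 90: heading 90 -> 0
]
Final: pos=(0,0), heading=0, 4 segment(s) drawn

Start position: (0, 0)
Final position: (0, 0)
Distance = 0; < 1e-6 -> CLOSED

Answer: yes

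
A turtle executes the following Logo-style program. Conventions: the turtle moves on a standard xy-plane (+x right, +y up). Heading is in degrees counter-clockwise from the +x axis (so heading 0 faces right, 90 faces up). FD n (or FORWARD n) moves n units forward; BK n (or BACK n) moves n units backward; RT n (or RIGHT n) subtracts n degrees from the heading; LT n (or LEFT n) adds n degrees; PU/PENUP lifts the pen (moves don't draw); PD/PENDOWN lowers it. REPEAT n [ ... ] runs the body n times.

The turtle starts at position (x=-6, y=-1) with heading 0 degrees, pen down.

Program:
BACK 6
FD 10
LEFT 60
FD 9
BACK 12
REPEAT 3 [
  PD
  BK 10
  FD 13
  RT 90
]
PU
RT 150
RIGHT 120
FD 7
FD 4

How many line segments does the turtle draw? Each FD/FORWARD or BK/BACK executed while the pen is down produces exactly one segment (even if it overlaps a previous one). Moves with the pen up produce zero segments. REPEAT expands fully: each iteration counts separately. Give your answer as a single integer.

Answer: 10

Derivation:
Executing turtle program step by step:
Start: pos=(-6,-1), heading=0, pen down
BK 6: (-6,-1) -> (-12,-1) [heading=0, draw]
FD 10: (-12,-1) -> (-2,-1) [heading=0, draw]
LT 60: heading 0 -> 60
FD 9: (-2,-1) -> (2.5,6.794) [heading=60, draw]
BK 12: (2.5,6.794) -> (-3.5,-3.598) [heading=60, draw]
REPEAT 3 [
  -- iteration 1/3 --
  PD: pen down
  BK 10: (-3.5,-3.598) -> (-8.5,-12.258) [heading=60, draw]
  FD 13: (-8.5,-12.258) -> (-2,-1) [heading=60, draw]
  RT 90: heading 60 -> 330
  -- iteration 2/3 --
  PD: pen down
  BK 10: (-2,-1) -> (-10.66,4) [heading=330, draw]
  FD 13: (-10.66,4) -> (0.598,-2.5) [heading=330, draw]
  RT 90: heading 330 -> 240
  -- iteration 3/3 --
  PD: pen down
  BK 10: (0.598,-2.5) -> (5.598,6.16) [heading=240, draw]
  FD 13: (5.598,6.16) -> (-0.902,-5.098) [heading=240, draw]
  RT 90: heading 240 -> 150
]
PU: pen up
RT 150: heading 150 -> 0
RT 120: heading 0 -> 240
FD 7: (-0.902,-5.098) -> (-4.402,-11.16) [heading=240, move]
FD 4: (-4.402,-11.16) -> (-6.402,-14.624) [heading=240, move]
Final: pos=(-6.402,-14.624), heading=240, 10 segment(s) drawn
Segments drawn: 10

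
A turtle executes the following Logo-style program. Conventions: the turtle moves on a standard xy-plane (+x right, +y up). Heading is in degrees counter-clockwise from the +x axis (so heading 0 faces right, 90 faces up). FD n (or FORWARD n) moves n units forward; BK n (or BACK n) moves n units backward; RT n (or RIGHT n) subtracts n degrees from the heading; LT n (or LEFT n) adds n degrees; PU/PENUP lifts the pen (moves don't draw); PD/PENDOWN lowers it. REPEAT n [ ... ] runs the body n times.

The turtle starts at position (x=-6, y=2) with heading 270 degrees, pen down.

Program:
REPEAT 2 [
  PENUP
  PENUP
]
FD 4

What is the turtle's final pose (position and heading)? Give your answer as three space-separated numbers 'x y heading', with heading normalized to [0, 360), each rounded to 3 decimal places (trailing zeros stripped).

Answer: -6 -2 270

Derivation:
Executing turtle program step by step:
Start: pos=(-6,2), heading=270, pen down
REPEAT 2 [
  -- iteration 1/2 --
  PU: pen up
  PU: pen up
  -- iteration 2/2 --
  PU: pen up
  PU: pen up
]
FD 4: (-6,2) -> (-6,-2) [heading=270, move]
Final: pos=(-6,-2), heading=270, 0 segment(s) drawn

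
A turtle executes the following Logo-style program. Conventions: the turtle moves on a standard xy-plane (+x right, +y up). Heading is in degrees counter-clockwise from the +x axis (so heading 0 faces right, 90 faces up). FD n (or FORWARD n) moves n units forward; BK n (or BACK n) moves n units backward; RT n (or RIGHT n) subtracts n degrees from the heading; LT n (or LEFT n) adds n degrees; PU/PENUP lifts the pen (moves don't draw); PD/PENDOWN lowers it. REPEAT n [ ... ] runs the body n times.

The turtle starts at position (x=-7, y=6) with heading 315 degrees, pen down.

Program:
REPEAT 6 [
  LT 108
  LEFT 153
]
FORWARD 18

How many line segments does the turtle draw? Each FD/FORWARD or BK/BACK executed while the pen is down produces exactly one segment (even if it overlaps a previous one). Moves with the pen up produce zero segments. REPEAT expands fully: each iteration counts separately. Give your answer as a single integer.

Answer: 1

Derivation:
Executing turtle program step by step:
Start: pos=(-7,6), heading=315, pen down
REPEAT 6 [
  -- iteration 1/6 --
  LT 108: heading 315 -> 63
  LT 153: heading 63 -> 216
  -- iteration 2/6 --
  LT 108: heading 216 -> 324
  LT 153: heading 324 -> 117
  -- iteration 3/6 --
  LT 108: heading 117 -> 225
  LT 153: heading 225 -> 18
  -- iteration 4/6 --
  LT 108: heading 18 -> 126
  LT 153: heading 126 -> 279
  -- iteration 5/6 --
  LT 108: heading 279 -> 27
  LT 153: heading 27 -> 180
  -- iteration 6/6 --
  LT 108: heading 180 -> 288
  LT 153: heading 288 -> 81
]
FD 18: (-7,6) -> (-4.184,23.778) [heading=81, draw]
Final: pos=(-4.184,23.778), heading=81, 1 segment(s) drawn
Segments drawn: 1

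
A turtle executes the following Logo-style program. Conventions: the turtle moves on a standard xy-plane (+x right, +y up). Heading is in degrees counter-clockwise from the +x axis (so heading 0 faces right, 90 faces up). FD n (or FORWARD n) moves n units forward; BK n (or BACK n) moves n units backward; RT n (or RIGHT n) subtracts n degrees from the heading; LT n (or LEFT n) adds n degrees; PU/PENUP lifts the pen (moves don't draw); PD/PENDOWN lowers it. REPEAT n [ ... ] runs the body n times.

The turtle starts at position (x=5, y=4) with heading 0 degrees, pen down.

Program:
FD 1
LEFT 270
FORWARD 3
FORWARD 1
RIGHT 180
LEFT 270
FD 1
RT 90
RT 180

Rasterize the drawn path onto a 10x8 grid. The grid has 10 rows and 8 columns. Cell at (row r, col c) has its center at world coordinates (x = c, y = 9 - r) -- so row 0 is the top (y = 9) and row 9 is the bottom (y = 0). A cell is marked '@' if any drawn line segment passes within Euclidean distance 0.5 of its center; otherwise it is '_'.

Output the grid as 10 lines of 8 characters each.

Segment 0: (5,4) -> (6,4)
Segment 1: (6,4) -> (6,1)
Segment 2: (6,1) -> (6,0)
Segment 3: (6,0) -> (7,-0)

Answer: ________
________
________
________
________
_____@@_
______@_
______@_
______@_
______@@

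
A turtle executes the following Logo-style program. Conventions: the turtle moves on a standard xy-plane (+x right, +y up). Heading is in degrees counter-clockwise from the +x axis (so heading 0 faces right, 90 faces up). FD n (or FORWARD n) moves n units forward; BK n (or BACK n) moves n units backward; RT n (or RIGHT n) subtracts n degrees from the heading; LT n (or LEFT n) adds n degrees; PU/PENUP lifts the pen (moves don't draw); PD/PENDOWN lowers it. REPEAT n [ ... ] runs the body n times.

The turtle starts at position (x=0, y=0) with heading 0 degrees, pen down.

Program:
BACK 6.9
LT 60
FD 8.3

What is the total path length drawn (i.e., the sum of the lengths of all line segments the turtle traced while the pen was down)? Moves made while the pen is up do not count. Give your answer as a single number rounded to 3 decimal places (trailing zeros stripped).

Answer: 15.2

Derivation:
Executing turtle program step by step:
Start: pos=(0,0), heading=0, pen down
BK 6.9: (0,0) -> (-6.9,0) [heading=0, draw]
LT 60: heading 0 -> 60
FD 8.3: (-6.9,0) -> (-2.75,7.188) [heading=60, draw]
Final: pos=(-2.75,7.188), heading=60, 2 segment(s) drawn

Segment lengths:
  seg 1: (0,0) -> (-6.9,0), length = 6.9
  seg 2: (-6.9,0) -> (-2.75,7.188), length = 8.3
Total = 15.2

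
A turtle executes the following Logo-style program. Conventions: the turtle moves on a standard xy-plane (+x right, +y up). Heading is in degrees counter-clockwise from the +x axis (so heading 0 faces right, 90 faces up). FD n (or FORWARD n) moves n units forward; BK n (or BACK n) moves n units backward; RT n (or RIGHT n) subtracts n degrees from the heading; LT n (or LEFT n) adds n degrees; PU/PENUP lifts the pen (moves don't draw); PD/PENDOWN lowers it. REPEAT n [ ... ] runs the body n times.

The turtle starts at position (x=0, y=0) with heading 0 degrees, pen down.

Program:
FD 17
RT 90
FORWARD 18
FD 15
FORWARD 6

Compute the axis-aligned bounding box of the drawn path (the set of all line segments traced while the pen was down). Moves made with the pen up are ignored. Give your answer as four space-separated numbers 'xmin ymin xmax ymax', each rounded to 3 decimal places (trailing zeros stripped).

Answer: 0 -39 17 0

Derivation:
Executing turtle program step by step:
Start: pos=(0,0), heading=0, pen down
FD 17: (0,0) -> (17,0) [heading=0, draw]
RT 90: heading 0 -> 270
FD 18: (17,0) -> (17,-18) [heading=270, draw]
FD 15: (17,-18) -> (17,-33) [heading=270, draw]
FD 6: (17,-33) -> (17,-39) [heading=270, draw]
Final: pos=(17,-39), heading=270, 4 segment(s) drawn

Segment endpoints: x in {0, 17}, y in {-39, -33, -18, 0}
xmin=0, ymin=-39, xmax=17, ymax=0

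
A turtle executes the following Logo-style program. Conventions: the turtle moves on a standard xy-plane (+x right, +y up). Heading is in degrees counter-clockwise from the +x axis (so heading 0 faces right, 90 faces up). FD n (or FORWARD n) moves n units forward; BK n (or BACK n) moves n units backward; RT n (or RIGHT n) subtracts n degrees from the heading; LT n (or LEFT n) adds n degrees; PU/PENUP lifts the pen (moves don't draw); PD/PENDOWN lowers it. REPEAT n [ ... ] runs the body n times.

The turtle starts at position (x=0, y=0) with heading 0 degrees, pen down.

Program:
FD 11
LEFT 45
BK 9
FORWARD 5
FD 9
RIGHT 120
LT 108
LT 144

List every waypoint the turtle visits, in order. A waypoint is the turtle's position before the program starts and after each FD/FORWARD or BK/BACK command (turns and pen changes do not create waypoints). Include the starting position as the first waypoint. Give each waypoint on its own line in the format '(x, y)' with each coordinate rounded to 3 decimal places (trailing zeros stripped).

Answer: (0, 0)
(11, 0)
(4.636, -6.364)
(8.172, -2.828)
(14.536, 3.536)

Derivation:
Executing turtle program step by step:
Start: pos=(0,0), heading=0, pen down
FD 11: (0,0) -> (11,0) [heading=0, draw]
LT 45: heading 0 -> 45
BK 9: (11,0) -> (4.636,-6.364) [heading=45, draw]
FD 5: (4.636,-6.364) -> (8.172,-2.828) [heading=45, draw]
FD 9: (8.172,-2.828) -> (14.536,3.536) [heading=45, draw]
RT 120: heading 45 -> 285
LT 108: heading 285 -> 33
LT 144: heading 33 -> 177
Final: pos=(14.536,3.536), heading=177, 4 segment(s) drawn
Waypoints (5 total):
(0, 0)
(11, 0)
(4.636, -6.364)
(8.172, -2.828)
(14.536, 3.536)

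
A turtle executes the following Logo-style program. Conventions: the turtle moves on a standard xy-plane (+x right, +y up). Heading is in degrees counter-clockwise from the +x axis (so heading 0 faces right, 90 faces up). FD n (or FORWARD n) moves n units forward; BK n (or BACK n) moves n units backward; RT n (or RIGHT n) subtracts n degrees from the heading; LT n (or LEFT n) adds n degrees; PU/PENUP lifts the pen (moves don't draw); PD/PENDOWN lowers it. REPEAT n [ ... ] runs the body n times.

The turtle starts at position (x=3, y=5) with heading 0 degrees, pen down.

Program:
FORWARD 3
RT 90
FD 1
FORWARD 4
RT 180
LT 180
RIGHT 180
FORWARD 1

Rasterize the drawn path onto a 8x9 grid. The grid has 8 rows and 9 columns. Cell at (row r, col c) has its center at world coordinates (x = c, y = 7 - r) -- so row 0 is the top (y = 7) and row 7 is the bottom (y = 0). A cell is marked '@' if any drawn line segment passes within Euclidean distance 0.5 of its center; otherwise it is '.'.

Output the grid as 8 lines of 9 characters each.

Answer: .........
.........
...@@@@..
......@..
......@..
......@..
......@..
......@..

Derivation:
Segment 0: (3,5) -> (6,5)
Segment 1: (6,5) -> (6,4)
Segment 2: (6,4) -> (6,0)
Segment 3: (6,0) -> (6,1)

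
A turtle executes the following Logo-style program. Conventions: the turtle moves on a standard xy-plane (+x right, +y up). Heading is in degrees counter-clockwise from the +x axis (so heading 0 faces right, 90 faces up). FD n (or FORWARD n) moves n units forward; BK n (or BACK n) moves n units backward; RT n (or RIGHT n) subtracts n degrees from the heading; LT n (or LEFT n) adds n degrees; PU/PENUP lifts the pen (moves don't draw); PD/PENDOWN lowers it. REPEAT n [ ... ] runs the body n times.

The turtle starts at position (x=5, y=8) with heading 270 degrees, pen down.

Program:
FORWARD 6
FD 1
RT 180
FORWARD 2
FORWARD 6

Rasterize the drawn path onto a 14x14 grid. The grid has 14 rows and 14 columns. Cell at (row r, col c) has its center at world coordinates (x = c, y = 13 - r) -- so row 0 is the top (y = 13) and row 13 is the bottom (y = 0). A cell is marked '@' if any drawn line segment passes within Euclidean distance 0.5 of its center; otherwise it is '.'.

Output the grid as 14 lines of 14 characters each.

Answer: ..............
..............
..............
..............
.....@........
.....@........
.....@........
.....@........
.....@........
.....@........
.....@........
.....@........
.....@........
..............

Derivation:
Segment 0: (5,8) -> (5,2)
Segment 1: (5,2) -> (5,1)
Segment 2: (5,1) -> (5,3)
Segment 3: (5,3) -> (5,9)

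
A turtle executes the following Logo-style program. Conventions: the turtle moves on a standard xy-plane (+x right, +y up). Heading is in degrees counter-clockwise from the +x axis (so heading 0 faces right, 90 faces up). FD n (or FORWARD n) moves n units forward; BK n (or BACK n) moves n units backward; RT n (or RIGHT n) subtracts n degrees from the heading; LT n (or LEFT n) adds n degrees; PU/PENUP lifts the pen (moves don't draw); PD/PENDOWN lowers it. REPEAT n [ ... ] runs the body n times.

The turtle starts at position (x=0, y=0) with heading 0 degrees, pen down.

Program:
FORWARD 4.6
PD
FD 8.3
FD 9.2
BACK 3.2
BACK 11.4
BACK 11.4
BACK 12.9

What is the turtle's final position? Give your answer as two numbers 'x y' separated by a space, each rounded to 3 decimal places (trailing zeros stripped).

Answer: -16.8 0

Derivation:
Executing turtle program step by step:
Start: pos=(0,0), heading=0, pen down
FD 4.6: (0,0) -> (4.6,0) [heading=0, draw]
PD: pen down
FD 8.3: (4.6,0) -> (12.9,0) [heading=0, draw]
FD 9.2: (12.9,0) -> (22.1,0) [heading=0, draw]
BK 3.2: (22.1,0) -> (18.9,0) [heading=0, draw]
BK 11.4: (18.9,0) -> (7.5,0) [heading=0, draw]
BK 11.4: (7.5,0) -> (-3.9,0) [heading=0, draw]
BK 12.9: (-3.9,0) -> (-16.8,0) [heading=0, draw]
Final: pos=(-16.8,0), heading=0, 7 segment(s) drawn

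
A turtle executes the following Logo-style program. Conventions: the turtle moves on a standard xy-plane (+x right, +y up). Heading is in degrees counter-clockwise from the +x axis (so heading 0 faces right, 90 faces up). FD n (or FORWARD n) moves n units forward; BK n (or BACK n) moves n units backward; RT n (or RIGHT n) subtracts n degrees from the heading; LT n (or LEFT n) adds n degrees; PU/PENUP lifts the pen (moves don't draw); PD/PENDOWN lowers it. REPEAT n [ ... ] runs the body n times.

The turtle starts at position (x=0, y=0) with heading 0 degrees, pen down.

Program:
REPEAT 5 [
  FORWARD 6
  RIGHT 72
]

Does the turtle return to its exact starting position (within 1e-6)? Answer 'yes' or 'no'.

Answer: yes

Derivation:
Executing turtle program step by step:
Start: pos=(0,0), heading=0, pen down
REPEAT 5 [
  -- iteration 1/5 --
  FD 6: (0,0) -> (6,0) [heading=0, draw]
  RT 72: heading 0 -> 288
  -- iteration 2/5 --
  FD 6: (6,0) -> (7.854,-5.706) [heading=288, draw]
  RT 72: heading 288 -> 216
  -- iteration 3/5 --
  FD 6: (7.854,-5.706) -> (3,-9.233) [heading=216, draw]
  RT 72: heading 216 -> 144
  -- iteration 4/5 --
  FD 6: (3,-9.233) -> (-1.854,-5.706) [heading=144, draw]
  RT 72: heading 144 -> 72
  -- iteration 5/5 --
  FD 6: (-1.854,-5.706) -> (0,0) [heading=72, draw]
  RT 72: heading 72 -> 0
]
Final: pos=(0,0), heading=0, 5 segment(s) drawn

Start position: (0, 0)
Final position: (0, 0)
Distance = 0; < 1e-6 -> CLOSED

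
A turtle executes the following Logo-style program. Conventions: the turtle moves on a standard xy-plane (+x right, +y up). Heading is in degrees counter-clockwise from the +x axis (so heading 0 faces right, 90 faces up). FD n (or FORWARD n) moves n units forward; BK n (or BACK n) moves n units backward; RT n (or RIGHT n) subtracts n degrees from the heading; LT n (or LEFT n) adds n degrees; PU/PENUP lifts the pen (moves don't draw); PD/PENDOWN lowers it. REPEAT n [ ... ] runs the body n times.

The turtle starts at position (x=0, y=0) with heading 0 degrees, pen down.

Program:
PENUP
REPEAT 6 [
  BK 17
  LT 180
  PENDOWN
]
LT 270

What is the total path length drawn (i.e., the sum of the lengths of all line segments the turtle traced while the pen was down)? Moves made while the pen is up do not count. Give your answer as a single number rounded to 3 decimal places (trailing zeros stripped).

Executing turtle program step by step:
Start: pos=(0,0), heading=0, pen down
PU: pen up
REPEAT 6 [
  -- iteration 1/6 --
  BK 17: (0,0) -> (-17,0) [heading=0, move]
  LT 180: heading 0 -> 180
  PD: pen down
  -- iteration 2/6 --
  BK 17: (-17,0) -> (0,0) [heading=180, draw]
  LT 180: heading 180 -> 0
  PD: pen down
  -- iteration 3/6 --
  BK 17: (0,0) -> (-17,0) [heading=0, draw]
  LT 180: heading 0 -> 180
  PD: pen down
  -- iteration 4/6 --
  BK 17: (-17,0) -> (0,0) [heading=180, draw]
  LT 180: heading 180 -> 0
  PD: pen down
  -- iteration 5/6 --
  BK 17: (0,0) -> (-17,0) [heading=0, draw]
  LT 180: heading 0 -> 180
  PD: pen down
  -- iteration 6/6 --
  BK 17: (-17,0) -> (0,0) [heading=180, draw]
  LT 180: heading 180 -> 0
  PD: pen down
]
LT 270: heading 0 -> 270
Final: pos=(0,0), heading=270, 5 segment(s) drawn

Segment lengths:
  seg 1: (-17,0) -> (0,0), length = 17
  seg 2: (0,0) -> (-17,0), length = 17
  seg 3: (-17,0) -> (0,0), length = 17
  seg 4: (0,0) -> (-17,0), length = 17
  seg 5: (-17,0) -> (0,0), length = 17
Total = 85

Answer: 85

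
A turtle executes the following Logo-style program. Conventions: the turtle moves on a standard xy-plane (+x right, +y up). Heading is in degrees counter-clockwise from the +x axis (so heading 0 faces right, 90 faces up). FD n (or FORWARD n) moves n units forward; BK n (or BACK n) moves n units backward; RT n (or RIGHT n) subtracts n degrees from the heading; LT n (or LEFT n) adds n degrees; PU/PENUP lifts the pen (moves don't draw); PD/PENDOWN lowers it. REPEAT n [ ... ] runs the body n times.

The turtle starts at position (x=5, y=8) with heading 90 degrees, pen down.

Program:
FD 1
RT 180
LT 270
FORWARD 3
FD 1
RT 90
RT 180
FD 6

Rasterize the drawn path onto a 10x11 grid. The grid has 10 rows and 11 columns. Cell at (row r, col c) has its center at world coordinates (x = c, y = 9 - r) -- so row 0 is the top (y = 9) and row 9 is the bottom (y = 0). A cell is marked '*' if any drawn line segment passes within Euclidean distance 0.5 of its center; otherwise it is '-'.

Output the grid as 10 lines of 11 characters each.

Segment 0: (5,8) -> (5,9)
Segment 1: (5,9) -> (2,9)
Segment 2: (2,9) -> (1,9)
Segment 3: (1,9) -> (1,3)

Answer: -*****-----
-*---*-----
-*---------
-*---------
-*---------
-*---------
-*---------
-----------
-----------
-----------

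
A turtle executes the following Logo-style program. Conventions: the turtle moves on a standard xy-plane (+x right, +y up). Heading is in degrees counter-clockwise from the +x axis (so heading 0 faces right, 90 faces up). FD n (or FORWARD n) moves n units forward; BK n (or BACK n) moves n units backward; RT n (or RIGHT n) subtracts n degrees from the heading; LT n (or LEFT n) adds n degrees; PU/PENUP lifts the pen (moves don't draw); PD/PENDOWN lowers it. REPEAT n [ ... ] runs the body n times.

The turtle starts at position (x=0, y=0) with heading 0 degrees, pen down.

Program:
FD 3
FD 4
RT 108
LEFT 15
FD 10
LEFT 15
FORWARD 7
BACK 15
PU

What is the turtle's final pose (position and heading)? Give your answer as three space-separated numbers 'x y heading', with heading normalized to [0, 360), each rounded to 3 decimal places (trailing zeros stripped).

Answer: 4.813 -2.161 282

Derivation:
Executing turtle program step by step:
Start: pos=(0,0), heading=0, pen down
FD 3: (0,0) -> (3,0) [heading=0, draw]
FD 4: (3,0) -> (7,0) [heading=0, draw]
RT 108: heading 0 -> 252
LT 15: heading 252 -> 267
FD 10: (7,0) -> (6.477,-9.986) [heading=267, draw]
LT 15: heading 267 -> 282
FD 7: (6.477,-9.986) -> (7.932,-16.833) [heading=282, draw]
BK 15: (7.932,-16.833) -> (4.813,-2.161) [heading=282, draw]
PU: pen up
Final: pos=(4.813,-2.161), heading=282, 5 segment(s) drawn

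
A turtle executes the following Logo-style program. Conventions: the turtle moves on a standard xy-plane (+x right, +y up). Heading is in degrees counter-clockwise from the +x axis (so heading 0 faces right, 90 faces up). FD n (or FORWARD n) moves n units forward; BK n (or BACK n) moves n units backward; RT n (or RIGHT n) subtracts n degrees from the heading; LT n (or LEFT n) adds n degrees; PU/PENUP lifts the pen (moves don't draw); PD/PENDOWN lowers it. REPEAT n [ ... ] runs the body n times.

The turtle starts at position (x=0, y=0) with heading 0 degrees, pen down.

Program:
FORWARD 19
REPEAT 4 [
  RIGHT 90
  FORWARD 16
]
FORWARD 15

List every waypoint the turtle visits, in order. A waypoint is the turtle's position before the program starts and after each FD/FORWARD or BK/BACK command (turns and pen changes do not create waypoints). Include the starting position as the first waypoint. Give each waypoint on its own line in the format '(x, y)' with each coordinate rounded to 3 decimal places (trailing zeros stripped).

Answer: (0, 0)
(19, 0)
(19, -16)
(3, -16)
(3, 0)
(19, 0)
(34, 0)

Derivation:
Executing turtle program step by step:
Start: pos=(0,0), heading=0, pen down
FD 19: (0,0) -> (19,0) [heading=0, draw]
REPEAT 4 [
  -- iteration 1/4 --
  RT 90: heading 0 -> 270
  FD 16: (19,0) -> (19,-16) [heading=270, draw]
  -- iteration 2/4 --
  RT 90: heading 270 -> 180
  FD 16: (19,-16) -> (3,-16) [heading=180, draw]
  -- iteration 3/4 --
  RT 90: heading 180 -> 90
  FD 16: (3,-16) -> (3,0) [heading=90, draw]
  -- iteration 4/4 --
  RT 90: heading 90 -> 0
  FD 16: (3,0) -> (19,0) [heading=0, draw]
]
FD 15: (19,0) -> (34,0) [heading=0, draw]
Final: pos=(34,0), heading=0, 6 segment(s) drawn
Waypoints (7 total):
(0, 0)
(19, 0)
(19, -16)
(3, -16)
(3, 0)
(19, 0)
(34, 0)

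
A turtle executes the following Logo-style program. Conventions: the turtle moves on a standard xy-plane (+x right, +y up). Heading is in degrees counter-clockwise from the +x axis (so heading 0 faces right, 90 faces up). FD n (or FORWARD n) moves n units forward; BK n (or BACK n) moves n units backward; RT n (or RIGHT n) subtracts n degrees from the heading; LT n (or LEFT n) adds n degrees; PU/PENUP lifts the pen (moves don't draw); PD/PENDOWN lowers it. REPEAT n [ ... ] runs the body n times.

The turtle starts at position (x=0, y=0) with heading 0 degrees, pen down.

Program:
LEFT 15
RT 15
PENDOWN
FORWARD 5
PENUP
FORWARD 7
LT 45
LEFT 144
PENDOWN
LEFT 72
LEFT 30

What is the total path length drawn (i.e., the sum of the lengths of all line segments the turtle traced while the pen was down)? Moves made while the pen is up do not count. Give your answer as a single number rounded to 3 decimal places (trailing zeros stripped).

Answer: 5

Derivation:
Executing turtle program step by step:
Start: pos=(0,0), heading=0, pen down
LT 15: heading 0 -> 15
RT 15: heading 15 -> 0
PD: pen down
FD 5: (0,0) -> (5,0) [heading=0, draw]
PU: pen up
FD 7: (5,0) -> (12,0) [heading=0, move]
LT 45: heading 0 -> 45
LT 144: heading 45 -> 189
PD: pen down
LT 72: heading 189 -> 261
LT 30: heading 261 -> 291
Final: pos=(12,0), heading=291, 1 segment(s) drawn

Segment lengths:
  seg 1: (0,0) -> (5,0), length = 5
Total = 5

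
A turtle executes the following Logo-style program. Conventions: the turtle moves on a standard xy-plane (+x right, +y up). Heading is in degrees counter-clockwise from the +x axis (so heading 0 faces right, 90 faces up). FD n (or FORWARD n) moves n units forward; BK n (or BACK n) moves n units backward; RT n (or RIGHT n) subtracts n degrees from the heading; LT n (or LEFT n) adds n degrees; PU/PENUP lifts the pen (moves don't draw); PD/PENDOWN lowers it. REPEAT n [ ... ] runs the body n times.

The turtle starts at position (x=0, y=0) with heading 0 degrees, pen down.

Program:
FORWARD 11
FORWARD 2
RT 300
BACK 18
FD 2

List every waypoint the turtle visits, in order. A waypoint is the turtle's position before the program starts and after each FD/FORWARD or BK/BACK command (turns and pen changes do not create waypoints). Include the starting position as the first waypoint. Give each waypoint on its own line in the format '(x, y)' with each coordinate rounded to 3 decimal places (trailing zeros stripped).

Answer: (0, 0)
(11, 0)
(13, 0)
(4, -15.588)
(5, -13.856)

Derivation:
Executing turtle program step by step:
Start: pos=(0,0), heading=0, pen down
FD 11: (0,0) -> (11,0) [heading=0, draw]
FD 2: (11,0) -> (13,0) [heading=0, draw]
RT 300: heading 0 -> 60
BK 18: (13,0) -> (4,-15.588) [heading=60, draw]
FD 2: (4,-15.588) -> (5,-13.856) [heading=60, draw]
Final: pos=(5,-13.856), heading=60, 4 segment(s) drawn
Waypoints (5 total):
(0, 0)
(11, 0)
(13, 0)
(4, -15.588)
(5, -13.856)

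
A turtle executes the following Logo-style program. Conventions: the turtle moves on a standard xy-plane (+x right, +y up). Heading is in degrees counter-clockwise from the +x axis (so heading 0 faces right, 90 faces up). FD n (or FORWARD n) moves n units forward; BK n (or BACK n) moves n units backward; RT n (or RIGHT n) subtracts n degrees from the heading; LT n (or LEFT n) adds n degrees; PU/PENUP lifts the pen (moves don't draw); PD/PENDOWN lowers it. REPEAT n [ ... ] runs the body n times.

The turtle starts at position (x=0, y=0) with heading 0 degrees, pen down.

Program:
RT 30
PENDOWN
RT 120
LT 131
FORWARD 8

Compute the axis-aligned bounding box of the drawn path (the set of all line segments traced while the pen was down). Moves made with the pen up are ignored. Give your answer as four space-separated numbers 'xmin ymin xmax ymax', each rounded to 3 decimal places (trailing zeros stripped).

Answer: 0 -2.605 7.564 0

Derivation:
Executing turtle program step by step:
Start: pos=(0,0), heading=0, pen down
RT 30: heading 0 -> 330
PD: pen down
RT 120: heading 330 -> 210
LT 131: heading 210 -> 341
FD 8: (0,0) -> (7.564,-2.605) [heading=341, draw]
Final: pos=(7.564,-2.605), heading=341, 1 segment(s) drawn

Segment endpoints: x in {0, 7.564}, y in {-2.605, 0}
xmin=0, ymin=-2.605, xmax=7.564, ymax=0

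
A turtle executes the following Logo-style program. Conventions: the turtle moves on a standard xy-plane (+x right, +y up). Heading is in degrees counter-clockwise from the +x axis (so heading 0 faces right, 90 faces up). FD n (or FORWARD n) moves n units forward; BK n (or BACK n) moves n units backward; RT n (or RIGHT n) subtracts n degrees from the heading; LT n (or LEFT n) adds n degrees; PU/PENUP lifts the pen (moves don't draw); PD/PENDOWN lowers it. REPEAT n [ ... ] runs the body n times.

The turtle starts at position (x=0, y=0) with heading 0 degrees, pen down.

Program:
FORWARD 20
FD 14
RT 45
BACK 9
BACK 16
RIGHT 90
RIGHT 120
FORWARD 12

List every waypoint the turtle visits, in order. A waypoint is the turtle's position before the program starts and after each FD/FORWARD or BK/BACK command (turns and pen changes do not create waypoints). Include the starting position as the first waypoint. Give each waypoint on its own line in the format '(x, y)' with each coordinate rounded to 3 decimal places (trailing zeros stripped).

Executing turtle program step by step:
Start: pos=(0,0), heading=0, pen down
FD 20: (0,0) -> (20,0) [heading=0, draw]
FD 14: (20,0) -> (34,0) [heading=0, draw]
RT 45: heading 0 -> 315
BK 9: (34,0) -> (27.636,6.364) [heading=315, draw]
BK 16: (27.636,6.364) -> (16.322,17.678) [heading=315, draw]
RT 90: heading 315 -> 225
RT 120: heading 225 -> 105
FD 12: (16.322,17.678) -> (13.217,29.269) [heading=105, draw]
Final: pos=(13.217,29.269), heading=105, 5 segment(s) drawn
Waypoints (6 total):
(0, 0)
(20, 0)
(34, 0)
(27.636, 6.364)
(16.322, 17.678)
(13.217, 29.269)

Answer: (0, 0)
(20, 0)
(34, 0)
(27.636, 6.364)
(16.322, 17.678)
(13.217, 29.269)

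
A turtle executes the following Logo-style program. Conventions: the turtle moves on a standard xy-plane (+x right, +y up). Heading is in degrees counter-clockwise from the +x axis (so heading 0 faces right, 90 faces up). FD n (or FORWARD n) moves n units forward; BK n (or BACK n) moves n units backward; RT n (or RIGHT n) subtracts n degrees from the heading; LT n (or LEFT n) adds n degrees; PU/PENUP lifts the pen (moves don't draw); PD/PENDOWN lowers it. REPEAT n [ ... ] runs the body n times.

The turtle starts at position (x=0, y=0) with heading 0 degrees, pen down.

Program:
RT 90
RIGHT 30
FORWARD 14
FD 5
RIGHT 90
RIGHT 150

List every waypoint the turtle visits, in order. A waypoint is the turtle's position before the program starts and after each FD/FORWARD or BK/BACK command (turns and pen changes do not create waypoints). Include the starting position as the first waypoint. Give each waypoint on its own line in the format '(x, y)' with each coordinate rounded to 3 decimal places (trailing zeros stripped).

Answer: (0, 0)
(-7, -12.124)
(-9.5, -16.454)

Derivation:
Executing turtle program step by step:
Start: pos=(0,0), heading=0, pen down
RT 90: heading 0 -> 270
RT 30: heading 270 -> 240
FD 14: (0,0) -> (-7,-12.124) [heading=240, draw]
FD 5: (-7,-12.124) -> (-9.5,-16.454) [heading=240, draw]
RT 90: heading 240 -> 150
RT 150: heading 150 -> 0
Final: pos=(-9.5,-16.454), heading=0, 2 segment(s) drawn
Waypoints (3 total):
(0, 0)
(-7, -12.124)
(-9.5, -16.454)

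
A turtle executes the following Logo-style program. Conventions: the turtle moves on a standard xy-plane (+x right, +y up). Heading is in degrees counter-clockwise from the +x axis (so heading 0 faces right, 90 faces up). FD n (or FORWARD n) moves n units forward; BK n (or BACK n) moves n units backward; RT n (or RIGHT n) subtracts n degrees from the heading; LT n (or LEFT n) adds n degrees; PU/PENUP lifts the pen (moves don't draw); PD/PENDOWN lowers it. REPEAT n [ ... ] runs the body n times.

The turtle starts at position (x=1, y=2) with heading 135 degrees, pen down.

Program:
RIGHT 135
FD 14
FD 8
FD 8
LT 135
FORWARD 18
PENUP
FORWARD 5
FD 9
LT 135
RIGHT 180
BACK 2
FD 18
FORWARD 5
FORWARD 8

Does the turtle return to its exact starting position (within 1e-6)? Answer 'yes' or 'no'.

Answer: no

Derivation:
Executing turtle program step by step:
Start: pos=(1,2), heading=135, pen down
RT 135: heading 135 -> 0
FD 14: (1,2) -> (15,2) [heading=0, draw]
FD 8: (15,2) -> (23,2) [heading=0, draw]
FD 8: (23,2) -> (31,2) [heading=0, draw]
LT 135: heading 0 -> 135
FD 18: (31,2) -> (18.272,14.728) [heading=135, draw]
PU: pen up
FD 5: (18.272,14.728) -> (14.737,18.263) [heading=135, move]
FD 9: (14.737,18.263) -> (8.373,24.627) [heading=135, move]
LT 135: heading 135 -> 270
RT 180: heading 270 -> 90
BK 2: (8.373,24.627) -> (8.373,22.627) [heading=90, move]
FD 18: (8.373,22.627) -> (8.373,40.627) [heading=90, move]
FD 5: (8.373,40.627) -> (8.373,45.627) [heading=90, move]
FD 8: (8.373,45.627) -> (8.373,53.627) [heading=90, move]
Final: pos=(8.373,53.627), heading=90, 4 segment(s) drawn

Start position: (1, 2)
Final position: (8.373, 53.627)
Distance = 52.151; >= 1e-6 -> NOT closed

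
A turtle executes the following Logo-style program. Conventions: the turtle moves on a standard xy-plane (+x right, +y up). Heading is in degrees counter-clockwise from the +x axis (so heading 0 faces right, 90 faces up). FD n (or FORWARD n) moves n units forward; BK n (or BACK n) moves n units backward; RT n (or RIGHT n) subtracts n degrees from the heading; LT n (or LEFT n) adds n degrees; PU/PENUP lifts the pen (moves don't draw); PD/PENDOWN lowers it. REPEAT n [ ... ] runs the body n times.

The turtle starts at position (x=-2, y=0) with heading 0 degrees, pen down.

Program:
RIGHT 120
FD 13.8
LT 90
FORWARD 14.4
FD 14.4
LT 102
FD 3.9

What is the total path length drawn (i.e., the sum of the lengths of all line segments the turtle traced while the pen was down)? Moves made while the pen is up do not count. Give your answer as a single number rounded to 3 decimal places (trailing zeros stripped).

Answer: 46.5

Derivation:
Executing turtle program step by step:
Start: pos=(-2,0), heading=0, pen down
RT 120: heading 0 -> 240
FD 13.8: (-2,0) -> (-8.9,-11.951) [heading=240, draw]
LT 90: heading 240 -> 330
FD 14.4: (-8.9,-11.951) -> (3.571,-19.151) [heading=330, draw]
FD 14.4: (3.571,-19.151) -> (16.042,-26.351) [heading=330, draw]
LT 102: heading 330 -> 72
FD 3.9: (16.042,-26.351) -> (17.247,-22.642) [heading=72, draw]
Final: pos=(17.247,-22.642), heading=72, 4 segment(s) drawn

Segment lengths:
  seg 1: (-2,0) -> (-8.9,-11.951), length = 13.8
  seg 2: (-8.9,-11.951) -> (3.571,-19.151), length = 14.4
  seg 3: (3.571,-19.151) -> (16.042,-26.351), length = 14.4
  seg 4: (16.042,-26.351) -> (17.247,-22.642), length = 3.9
Total = 46.5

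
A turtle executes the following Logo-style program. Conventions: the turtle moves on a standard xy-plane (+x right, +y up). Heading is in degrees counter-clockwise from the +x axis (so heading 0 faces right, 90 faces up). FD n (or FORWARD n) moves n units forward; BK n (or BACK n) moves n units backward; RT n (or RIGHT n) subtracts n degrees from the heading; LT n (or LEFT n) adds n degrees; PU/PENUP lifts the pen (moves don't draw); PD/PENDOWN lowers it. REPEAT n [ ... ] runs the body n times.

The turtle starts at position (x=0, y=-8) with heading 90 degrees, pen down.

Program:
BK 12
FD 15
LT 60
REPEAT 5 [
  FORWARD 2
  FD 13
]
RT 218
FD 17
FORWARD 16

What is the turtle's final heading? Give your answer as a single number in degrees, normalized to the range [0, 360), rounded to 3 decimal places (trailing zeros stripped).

Answer: 292

Derivation:
Executing turtle program step by step:
Start: pos=(0,-8), heading=90, pen down
BK 12: (0,-8) -> (0,-20) [heading=90, draw]
FD 15: (0,-20) -> (0,-5) [heading=90, draw]
LT 60: heading 90 -> 150
REPEAT 5 [
  -- iteration 1/5 --
  FD 2: (0,-5) -> (-1.732,-4) [heading=150, draw]
  FD 13: (-1.732,-4) -> (-12.99,2.5) [heading=150, draw]
  -- iteration 2/5 --
  FD 2: (-12.99,2.5) -> (-14.722,3.5) [heading=150, draw]
  FD 13: (-14.722,3.5) -> (-25.981,10) [heading=150, draw]
  -- iteration 3/5 --
  FD 2: (-25.981,10) -> (-27.713,11) [heading=150, draw]
  FD 13: (-27.713,11) -> (-38.971,17.5) [heading=150, draw]
  -- iteration 4/5 --
  FD 2: (-38.971,17.5) -> (-40.703,18.5) [heading=150, draw]
  FD 13: (-40.703,18.5) -> (-51.962,25) [heading=150, draw]
  -- iteration 5/5 --
  FD 2: (-51.962,25) -> (-53.694,26) [heading=150, draw]
  FD 13: (-53.694,26) -> (-64.952,32.5) [heading=150, draw]
]
RT 218: heading 150 -> 292
FD 17: (-64.952,32.5) -> (-58.584,16.738) [heading=292, draw]
FD 16: (-58.584,16.738) -> (-52.59,1.903) [heading=292, draw]
Final: pos=(-52.59,1.903), heading=292, 14 segment(s) drawn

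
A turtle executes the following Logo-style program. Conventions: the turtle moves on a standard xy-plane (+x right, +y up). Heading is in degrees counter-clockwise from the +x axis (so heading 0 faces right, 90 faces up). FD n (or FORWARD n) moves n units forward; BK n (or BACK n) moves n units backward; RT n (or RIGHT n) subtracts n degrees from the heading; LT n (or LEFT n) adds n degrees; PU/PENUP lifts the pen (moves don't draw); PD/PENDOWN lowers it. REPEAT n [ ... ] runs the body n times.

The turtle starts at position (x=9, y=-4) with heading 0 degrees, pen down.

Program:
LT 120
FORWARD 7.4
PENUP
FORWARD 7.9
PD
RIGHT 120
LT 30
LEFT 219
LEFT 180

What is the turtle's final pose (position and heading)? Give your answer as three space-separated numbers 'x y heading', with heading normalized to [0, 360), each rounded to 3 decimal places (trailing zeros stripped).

Executing turtle program step by step:
Start: pos=(9,-4), heading=0, pen down
LT 120: heading 0 -> 120
FD 7.4: (9,-4) -> (5.3,2.409) [heading=120, draw]
PU: pen up
FD 7.9: (5.3,2.409) -> (1.35,9.25) [heading=120, move]
PD: pen down
RT 120: heading 120 -> 0
LT 30: heading 0 -> 30
LT 219: heading 30 -> 249
LT 180: heading 249 -> 69
Final: pos=(1.35,9.25), heading=69, 1 segment(s) drawn

Answer: 1.35 9.25 69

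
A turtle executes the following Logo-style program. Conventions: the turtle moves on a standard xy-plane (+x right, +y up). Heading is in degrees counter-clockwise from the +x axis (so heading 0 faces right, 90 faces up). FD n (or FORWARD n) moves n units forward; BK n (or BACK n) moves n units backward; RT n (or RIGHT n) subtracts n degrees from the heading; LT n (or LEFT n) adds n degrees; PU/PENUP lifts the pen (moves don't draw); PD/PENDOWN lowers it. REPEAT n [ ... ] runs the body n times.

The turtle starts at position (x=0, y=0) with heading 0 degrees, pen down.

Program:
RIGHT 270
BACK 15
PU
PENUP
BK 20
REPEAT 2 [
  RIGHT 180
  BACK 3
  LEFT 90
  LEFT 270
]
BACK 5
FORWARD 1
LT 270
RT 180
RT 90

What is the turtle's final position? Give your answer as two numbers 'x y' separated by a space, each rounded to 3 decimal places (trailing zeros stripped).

Answer: 0 -39

Derivation:
Executing turtle program step by step:
Start: pos=(0,0), heading=0, pen down
RT 270: heading 0 -> 90
BK 15: (0,0) -> (0,-15) [heading=90, draw]
PU: pen up
PU: pen up
BK 20: (0,-15) -> (0,-35) [heading=90, move]
REPEAT 2 [
  -- iteration 1/2 --
  RT 180: heading 90 -> 270
  BK 3: (0,-35) -> (0,-32) [heading=270, move]
  LT 90: heading 270 -> 0
  LT 270: heading 0 -> 270
  -- iteration 2/2 --
  RT 180: heading 270 -> 90
  BK 3: (0,-32) -> (0,-35) [heading=90, move]
  LT 90: heading 90 -> 180
  LT 270: heading 180 -> 90
]
BK 5: (0,-35) -> (0,-40) [heading=90, move]
FD 1: (0,-40) -> (0,-39) [heading=90, move]
LT 270: heading 90 -> 0
RT 180: heading 0 -> 180
RT 90: heading 180 -> 90
Final: pos=(0,-39), heading=90, 1 segment(s) drawn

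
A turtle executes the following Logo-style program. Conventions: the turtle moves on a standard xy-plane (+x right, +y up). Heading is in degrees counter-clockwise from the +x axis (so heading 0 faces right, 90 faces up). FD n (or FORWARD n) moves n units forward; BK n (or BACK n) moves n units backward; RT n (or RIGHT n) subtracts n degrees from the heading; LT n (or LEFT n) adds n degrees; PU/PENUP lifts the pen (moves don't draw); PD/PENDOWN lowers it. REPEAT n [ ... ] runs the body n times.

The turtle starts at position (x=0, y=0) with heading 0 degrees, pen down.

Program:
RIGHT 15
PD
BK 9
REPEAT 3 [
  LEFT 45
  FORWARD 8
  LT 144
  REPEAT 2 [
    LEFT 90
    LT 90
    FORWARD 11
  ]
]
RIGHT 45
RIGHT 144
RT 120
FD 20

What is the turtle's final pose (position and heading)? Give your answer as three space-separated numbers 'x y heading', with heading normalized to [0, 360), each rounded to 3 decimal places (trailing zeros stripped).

Answer: -11.709 -10.58 243

Derivation:
Executing turtle program step by step:
Start: pos=(0,0), heading=0, pen down
RT 15: heading 0 -> 345
PD: pen down
BK 9: (0,0) -> (-8.693,2.329) [heading=345, draw]
REPEAT 3 [
  -- iteration 1/3 --
  LT 45: heading 345 -> 30
  FD 8: (-8.693,2.329) -> (-1.765,6.329) [heading=30, draw]
  LT 144: heading 30 -> 174
  REPEAT 2 [
    -- iteration 1/2 --
    LT 90: heading 174 -> 264
    LT 90: heading 264 -> 354
    FD 11: (-1.765,6.329) -> (9.175,5.18) [heading=354, draw]
    -- iteration 2/2 --
    LT 90: heading 354 -> 84
    LT 90: heading 84 -> 174
    FD 11: (9.175,5.18) -> (-1.765,6.329) [heading=174, draw]
  ]
  -- iteration 2/3 --
  LT 45: heading 174 -> 219
  FD 8: (-1.765,6.329) -> (-7.982,1.295) [heading=219, draw]
  LT 144: heading 219 -> 3
  REPEAT 2 [
    -- iteration 1/2 --
    LT 90: heading 3 -> 93
    LT 90: heading 93 -> 183
    FD 11: (-7.982,1.295) -> (-18.967,0.719) [heading=183, draw]
    -- iteration 2/2 --
    LT 90: heading 183 -> 273
    LT 90: heading 273 -> 3
    FD 11: (-18.967,0.719) -> (-7.982,1.295) [heading=3, draw]
  ]
  -- iteration 3/3 --
  LT 45: heading 3 -> 48
  FD 8: (-7.982,1.295) -> (-2.629,7.24) [heading=48, draw]
  LT 144: heading 48 -> 192
  REPEAT 2 [
    -- iteration 1/2 --
    LT 90: heading 192 -> 282
    LT 90: heading 282 -> 12
    FD 11: (-2.629,7.24) -> (8.13,9.527) [heading=12, draw]
    -- iteration 2/2 --
    LT 90: heading 12 -> 102
    LT 90: heading 102 -> 192
    FD 11: (8.13,9.527) -> (-2.629,7.24) [heading=192, draw]
  ]
]
RT 45: heading 192 -> 147
RT 144: heading 147 -> 3
RT 120: heading 3 -> 243
FD 20: (-2.629,7.24) -> (-11.709,-10.58) [heading=243, draw]
Final: pos=(-11.709,-10.58), heading=243, 11 segment(s) drawn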